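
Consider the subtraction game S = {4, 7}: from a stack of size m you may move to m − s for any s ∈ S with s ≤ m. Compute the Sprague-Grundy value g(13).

Grundy values for subtraction set {4, 7}:
g(0) = mex{} = 0
g(1) = mex{} = 0
g(2) = mex{} = 0
g(3) = mex{} = 0
g(4) = mex{0} = 1
g(5) = mex{0} = 1
g(6) = mex{0} = 1
g(7) = mex{0} = 1
g(8) = mex{0,1} = 2
g(9) = mex{0,1} = 2
g(10) = mex{0,1} = 2
g(11) = mex{1} = 0
g(12) = mex{1,2} = 0
g(13) = mex{1,2} = 0
So g(13) = 0.

0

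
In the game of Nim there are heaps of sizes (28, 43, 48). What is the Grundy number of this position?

Write each in binary and XOR column by column:
  011100  (28)
  101011  (43)
  110000  (48)
  ------
  000111  (7)

7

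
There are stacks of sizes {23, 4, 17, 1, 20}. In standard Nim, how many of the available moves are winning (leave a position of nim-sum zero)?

Write each in binary and XOR column by column:
  10111  (23)
  00100  (4)
  10001  (17)
  00001  (1)
  10100  (20)
  -----
  10111  (23)
The overall nim-sum is X = 23. A stack of size p has a winning move iff p XOR X < p (reduce it to p XOR X).
  23: 23 XOR 23 = 0 < 23 — winning move (to 0).
  4: 4 XOR 23 = 19 ≥ 4 — no move.
  17: 17 XOR 23 = 6 < 17 — winning move (to 6).
  1: 1 XOR 23 = 22 ≥ 1 — no move.
  20: 20 XOR 23 = 3 < 20 — winning move (to 3).
That gives 3 winning moves.

3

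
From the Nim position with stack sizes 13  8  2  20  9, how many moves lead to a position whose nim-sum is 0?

1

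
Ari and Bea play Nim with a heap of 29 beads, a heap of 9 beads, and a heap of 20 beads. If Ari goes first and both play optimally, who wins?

Compute the nim-sum pairwise:
29 ^ 9 = 20
20 ^ 20 = 0
The nim-sum is 0, so this is a P-position: the player to move is in a losing position under optimal play; Ari is about to move from it and so loses — Bea wins.

Bea wins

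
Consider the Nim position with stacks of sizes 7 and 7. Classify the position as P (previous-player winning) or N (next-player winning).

P-position

Compute the nim-sum pairwise:
7 XOR 7 = 0
The nim-sum is 0, so this is a P-position: the player to move is in a losing position under optimal play.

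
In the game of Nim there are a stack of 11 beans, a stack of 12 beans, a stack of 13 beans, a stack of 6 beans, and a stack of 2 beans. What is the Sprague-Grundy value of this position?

14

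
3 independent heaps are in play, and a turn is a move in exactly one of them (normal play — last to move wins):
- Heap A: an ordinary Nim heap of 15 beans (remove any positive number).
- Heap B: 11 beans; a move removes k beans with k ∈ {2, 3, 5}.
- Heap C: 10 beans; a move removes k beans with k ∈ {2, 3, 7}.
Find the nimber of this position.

Heap A is a plain Nim heap of size 15, so its Grundy value is 15.
Build the Grundy sequence for heap B with g(k) = mex{g(k−s) : s ∈ {2, 3, 5}, s ≤ k}:
g(0) = mex{} = 0
g(1) = mex{} = 0
g(2) = mex{0} = 1
g(3) = mex{0} = 1
g(4) = mex{0,1} = 2
g(5) = mex{0,1} = 2
g(6) = mex{0,1,2} = 3
g(7) = mex{1,2} = 0
g(8) = mex{1,2,3} = 0
g(9) = mex{0,2,3} = 1
g(10) = mex{0,2} = 1
g(11) = mex{0,1,3} = 2
So g(11) = 2.
Build the Grundy sequence for heap C with g(k) = mex{g(k−s) : s ∈ {2, 3, 7}, s ≤ k}:
k:     0  1  2  3  4  5  6  7  8  9 10
g(k):  0  0  1  1  2  0  0  1  1  2  0
So g(10) = 0.
By the Sprague-Grundy theorem, the Grundy value of a sum of independent games is the XOR of the component values.
Combined value = 15 XOR 2 XOR 0 = 13.

13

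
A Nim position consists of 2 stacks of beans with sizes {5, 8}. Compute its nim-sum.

13

Compute the nim-sum pairwise:
5 XOR 8 = 13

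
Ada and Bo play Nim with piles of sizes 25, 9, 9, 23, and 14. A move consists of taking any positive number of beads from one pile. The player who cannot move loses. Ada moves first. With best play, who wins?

Compute the nim-sum pairwise:
25 ^ 9 = 16
16 ^ 9 = 25
25 ^ 23 = 14
14 ^ 14 = 0
The nim-sum is 0, so this is a P-position: the player to move is in a losing position under optimal play; Ada is about to move from it and so loses — Bo wins.

Bo wins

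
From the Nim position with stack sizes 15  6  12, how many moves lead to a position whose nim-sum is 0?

3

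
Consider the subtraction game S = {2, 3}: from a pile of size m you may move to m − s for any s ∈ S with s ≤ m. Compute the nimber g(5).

0

Compute g(0), g(1), … for moves {2, 3}:
k:     0  1  2  3  4  5
g(k):  0  0  1  1  2  0
So g(5) = 0.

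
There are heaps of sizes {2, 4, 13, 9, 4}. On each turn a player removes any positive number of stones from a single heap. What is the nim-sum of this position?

6

Bitwise XOR of the heap sizes:
  0010  (2)
  0100  (4)
  1101  (13)
  1001  (9)
  0100  (4)
  ----
  0110  (6)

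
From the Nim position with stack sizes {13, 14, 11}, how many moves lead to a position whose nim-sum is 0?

3

Write each in binary and XOR column by column:
  1101  (13)
  1110  (14)
  1011  (11)
  ----
  1000  (8)
The overall nim-sum is X = 8. A stack of size p has a winning move iff p XOR X < p (reduce it to p XOR X).
  13: 13 XOR 8 = 5 < 13 — winning move (to 5).
  14: 14 XOR 8 = 6 < 14 — winning move (to 6).
  11: 11 XOR 8 = 3 < 11 — winning move (to 3).
That gives 3 winning moves.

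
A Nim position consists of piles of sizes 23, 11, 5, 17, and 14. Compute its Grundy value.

6

Compute the nim-sum pairwise:
23 XOR 11 = 28
28 XOR 5 = 25
25 XOR 17 = 8
8 XOR 14 = 6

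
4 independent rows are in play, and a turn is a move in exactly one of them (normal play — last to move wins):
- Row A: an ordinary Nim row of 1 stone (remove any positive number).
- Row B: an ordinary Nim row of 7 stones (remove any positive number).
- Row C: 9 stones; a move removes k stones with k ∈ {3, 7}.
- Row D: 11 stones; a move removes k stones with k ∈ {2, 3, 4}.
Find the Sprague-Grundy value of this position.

Row A is a plain Nim row of size 1, so its Grundy value is 1.
Row B is a plain Nim row of size 7, so its Grundy value is 7.
Build the Grundy sequence for row C with g(k) = mex{g(k−s) : s ∈ {3, 7}, s ≤ k}:
k:     0  1  2  3  4  5  6  7  8  9
g(k):  0  0  0  1  1  1  0  2  2  1
So g(9) = 1.
Build the Grundy sequence for row D with g(k) = mex{g(k−s) : s ∈ {2, 3, 4}, s ≤ k}:
g(0) = mex{} = 0
g(1) = mex{} = 0
g(2) = mex{0} = 1
g(3) = mex{0} = 1
g(4) = mex{0,1} = 2
g(5) = mex{0,1} = 2
g(6) = mex{1,2} = 0
g(7) = mex{1,2} = 0
g(8) = mex{0,2} = 1
g(9) = mex{0,2} = 1
g(10) = mex{0,1} = 2
g(11) = mex{0,1} = 2
So g(11) = 2.
By the Sprague-Grundy theorem, the Grundy value of a sum of independent games is the XOR of the component values.
Combined value = 1 ⊕ 7 ⊕ 1 ⊕ 2 = 5.

5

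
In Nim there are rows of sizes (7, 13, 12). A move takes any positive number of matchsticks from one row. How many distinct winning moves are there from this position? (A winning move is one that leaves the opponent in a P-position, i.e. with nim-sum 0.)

3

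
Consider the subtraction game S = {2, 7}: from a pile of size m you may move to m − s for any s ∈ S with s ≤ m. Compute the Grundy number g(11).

Build the Grundy sequence with g(k) = mex{g(k−s) : s ∈ {2, 7}, s ≤ k}:
g(0) = mex{} = 0
g(1) = mex{} = 0
g(2) = mex{0} = 1
g(3) = mex{0} = 1
g(4) = mex{1} = 0
g(5) = mex{1} = 0
g(6) = mex{0} = 1
g(7) = mex{0} = 1
g(8) = mex{0,1} = 2
g(9) = mex{1} = 0
g(10) = mex{1,2} = 0
g(11) = mex{0} = 1
So g(11) = 1.

1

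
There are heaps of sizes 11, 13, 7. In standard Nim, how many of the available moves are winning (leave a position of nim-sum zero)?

Nim-sum: 11 XOR 13 XOR 7 = 1.
The overall nim-sum is X = 1. A heap of size p has a winning move iff p XOR X < p (reduce it to p XOR X).
  11: 11 XOR 1 = 10 < 11 — winning move (to 10).
  13: 13 XOR 1 = 12 < 13 — winning move (to 12).
  7: 7 XOR 1 = 6 < 7 — winning move (to 6).
That gives 3 winning moves.

3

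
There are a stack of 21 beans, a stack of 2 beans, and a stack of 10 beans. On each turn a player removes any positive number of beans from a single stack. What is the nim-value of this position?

29

Compute the nim-sum pairwise:
21 ⊕ 2 = 23
23 ⊕ 10 = 29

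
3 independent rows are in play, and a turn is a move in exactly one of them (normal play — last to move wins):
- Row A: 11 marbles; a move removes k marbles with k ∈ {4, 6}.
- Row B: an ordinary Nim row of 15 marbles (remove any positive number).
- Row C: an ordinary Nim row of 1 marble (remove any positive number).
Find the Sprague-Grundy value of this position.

14

Build the Grundy sequence for row A with g(k) = mex{g(k−s) : s ∈ {4, 6}, s ≤ k}:
k:     0  1  2  3  4  5  6  7  8  9 10 11
g(k):  0  0  0  0  1  1  1  1  2  2  0  0
So g(11) = 0.
Row B is a plain Nim row of size 15, so its Grundy value is 15.
Row C is a plain Nim row of size 1, so its Grundy value is 1.
By the Sprague-Grundy theorem, the Grundy value of a sum of independent games is the XOR of the component values.
Combined value = 0 XOR 15 XOR 1 = 14.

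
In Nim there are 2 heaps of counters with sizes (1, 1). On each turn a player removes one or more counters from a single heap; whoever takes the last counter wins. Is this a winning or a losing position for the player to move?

Losing position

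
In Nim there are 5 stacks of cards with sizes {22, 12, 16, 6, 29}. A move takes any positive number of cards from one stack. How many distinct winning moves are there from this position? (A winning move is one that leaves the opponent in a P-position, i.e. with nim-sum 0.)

3

Nim-sum: 22 ^ 12 ^ 16 ^ 6 ^ 29 = 17.
The overall nim-sum is X = 17. A stack of size p has a winning move iff p XOR X < p (reduce it to p XOR X).
  22: 22 XOR 17 = 7 < 22 — winning move (to 7).
  12: 12 XOR 17 = 29 ≥ 12 — no move.
  16: 16 XOR 17 = 1 < 16 — winning move (to 1).
  6: 6 XOR 17 = 23 ≥ 6 — no move.
  29: 29 XOR 17 = 12 < 29 — winning move (to 12).
That gives 3 winning moves.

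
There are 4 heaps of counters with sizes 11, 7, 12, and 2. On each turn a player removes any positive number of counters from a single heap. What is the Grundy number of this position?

Bitwise XOR of the heap sizes:
  1011  (11)
  0111  (7)
  1100  (12)
  0010  (2)
  ----
  0010  (2)

2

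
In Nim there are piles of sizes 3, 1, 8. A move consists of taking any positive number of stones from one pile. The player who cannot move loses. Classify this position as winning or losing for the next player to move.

Nim-sum: 3 XOR 1 XOR 8 = 10.
The nim-sum is 10 ≠ 0, so this is an N-position: the player to move can win.

Winning position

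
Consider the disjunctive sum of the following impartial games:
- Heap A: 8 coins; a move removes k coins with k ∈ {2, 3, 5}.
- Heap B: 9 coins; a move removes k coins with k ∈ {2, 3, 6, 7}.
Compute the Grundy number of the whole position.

Grundy values for heap A (subtraction set {2, 3, 5}):
g(0) = mex{} = 0
g(1) = mex{} = 0
g(2) = mex{0} = 1
g(3) = mex{0} = 1
g(4) = mex{0,1} = 2
g(5) = mex{0,1} = 2
g(6) = mex{0,1,2} = 3
g(7) = mex{1,2} = 0
g(8) = mex{1,2,3} = 0
So g(8) = 0.
For heap B, compute g(0), g(1), … with moves {2, 3, 6, 7}:
k:     0  1  2  3  4  5  6  7  8  9
g(k):  0  0  1  1  2  0  3  1  2  0
So g(9) = 0.
By the Sprague-Grundy theorem, the Grundy value of a sum of independent games is the XOR of the component values.
Combined value = 0 ⊕ 0 = 0.

0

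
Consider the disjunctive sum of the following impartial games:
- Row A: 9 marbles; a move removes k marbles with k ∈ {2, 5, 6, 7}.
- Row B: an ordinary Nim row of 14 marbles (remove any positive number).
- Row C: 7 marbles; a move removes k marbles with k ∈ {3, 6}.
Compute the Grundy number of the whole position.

For row A, compute g(0), g(1), … with moves {2, 5, 6, 7}:
g(0) = mex{} = 0
g(1) = mex{} = 0
g(2) = mex{0} = 1
g(3) = mex{0} = 1
g(4) = mex{1} = 0
g(5) = mex{0,1} = 2
g(6) = mex{0} = 1
g(7) = mex{0,1,2} = 3
g(8) = mex{0,1} = 2
g(9) = mex{0,1,3} = 2
So g(9) = 2.
Row B is a plain Nim row of size 14, so its Grundy value is 14.
For row C, compute g(0), g(1), … with moves {3, 6}:
k:     0  1  2  3  4  5  6  7
g(k):  0  0  0  1  1  1  2  2
So g(7) = 2.
The value of a disjunctive sum is the nim-sum of the parts.
Combined value = 2 ⊕ 14 ⊕ 2 = 14.

14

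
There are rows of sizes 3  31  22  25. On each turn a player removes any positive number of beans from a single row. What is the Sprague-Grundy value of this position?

19

Compute the nim-sum pairwise:
3 ⊕ 31 = 28
28 ⊕ 22 = 10
10 ⊕ 25 = 19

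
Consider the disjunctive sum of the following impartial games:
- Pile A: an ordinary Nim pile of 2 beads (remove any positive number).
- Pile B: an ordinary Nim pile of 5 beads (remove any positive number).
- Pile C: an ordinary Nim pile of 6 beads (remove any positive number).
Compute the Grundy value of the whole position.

1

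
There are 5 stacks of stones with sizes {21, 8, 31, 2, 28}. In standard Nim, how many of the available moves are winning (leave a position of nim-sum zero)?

3

Bitwise XOR of the heap sizes:
  10101  (21)
  01000  (8)
  11111  (31)
  00010  (2)
  11100  (28)
  -----
  11100  (28)
The overall nim-sum is X = 28. A stack of size p has a winning move iff p XOR X < p (reduce it to p XOR X).
  21: 21 XOR 28 = 9 < 21 — winning move (to 9).
  8: 8 XOR 28 = 20 ≥ 8 — no move.
  31: 31 XOR 28 = 3 < 31 — winning move (to 3).
  2: 2 XOR 28 = 30 ≥ 2 — no move.
  28: 28 XOR 28 = 0 < 28 — winning move (to 0).
That gives 3 winning moves.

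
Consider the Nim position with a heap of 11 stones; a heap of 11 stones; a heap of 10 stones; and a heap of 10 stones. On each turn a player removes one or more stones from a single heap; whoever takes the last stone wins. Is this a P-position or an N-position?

P-position

Compute the nim-sum pairwise:
11 ^ 11 = 0
0 ^ 10 = 10
10 ^ 10 = 0
The nim-sum is 0, so this is a P-position: the player to move is in a losing position under optimal play.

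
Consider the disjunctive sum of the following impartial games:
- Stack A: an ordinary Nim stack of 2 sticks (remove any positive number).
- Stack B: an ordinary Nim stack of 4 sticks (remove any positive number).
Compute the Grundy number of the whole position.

6

Stack A is a plain Nim stack of size 2, so its Grundy value is 2.
Stack B is a plain Nim stack of size 4, so its Grundy value is 4.
By the Sprague-Grundy theorem, the Grundy value of a sum of independent games is the XOR of the component values.
Combined value = 2 XOR 4 = 6.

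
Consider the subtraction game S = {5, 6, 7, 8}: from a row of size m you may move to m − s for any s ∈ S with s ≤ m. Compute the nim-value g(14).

Compute g(0), g(1), … for moves {5, 6, 7, 8}:
g(0) = mex{} = 0
g(1) = mex{} = 0
g(2) = mex{} = 0
g(3) = mex{} = 0
g(4) = mex{} = 0
g(5) = mex{0} = 1
g(6) = mex{0} = 1
g(7) = mex{0} = 1
g(8) = mex{0} = 1
g(9) = mex{0} = 1
g(10) = mex{0,1} = 2
g(11) = mex{0,1} = 2
g(12) = mex{0,1} = 2
g(13) = mex{1} = 0
g(14) = mex{1} = 0
So g(14) = 0.

0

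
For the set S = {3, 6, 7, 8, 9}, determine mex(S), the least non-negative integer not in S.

0 is not in the set, so the mex is 0.

0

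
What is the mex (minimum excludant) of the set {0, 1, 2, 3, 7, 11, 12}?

4

The values 0, 1, 2, 3 are all present; 4 is the first non-negative integer missing from the set.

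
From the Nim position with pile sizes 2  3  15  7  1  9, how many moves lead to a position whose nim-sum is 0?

Compute the nim-sum pairwise:
2 ^ 3 = 1
1 ^ 15 = 14
14 ^ 7 = 9
9 ^ 1 = 8
8 ^ 9 = 1
The overall nim-sum is X = 1. A pile of size p has a winning move iff p XOR X < p (reduce it to p XOR X).
  2: 2 XOR 1 = 3 ≥ 2 — no move.
  3: 3 XOR 1 = 2 < 3 — winning move (to 2).
  15: 15 XOR 1 = 14 < 15 — winning move (to 14).
  7: 7 XOR 1 = 6 < 7 — winning move (to 6).
  1: 1 XOR 1 = 0 < 1 — winning move (to 0).
  9: 9 XOR 1 = 8 < 9 — winning move (to 8).
That gives 5 winning moves.

5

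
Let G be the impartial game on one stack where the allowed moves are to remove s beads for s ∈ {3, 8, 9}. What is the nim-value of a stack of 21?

1

Grundy values for subtraction set {3, 8, 9}:
k:     0  1  2  3  4  5  6  7  8  9 10 11 12 13 14 15 16 17 18 19 20 21
g(k):  0  0  0  1  1  1  0  0  2  1  1  3  0  0  2  1  1  0  0  0  1  1
So g(21) = 1.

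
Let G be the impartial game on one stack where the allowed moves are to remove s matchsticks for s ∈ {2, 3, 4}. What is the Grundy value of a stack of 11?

2

Build the Grundy sequence with g(k) = mex{g(k−s) : s ∈ {2, 3, 4}, s ≤ k}:
g(0) = mex{} = 0
g(1) = mex{} = 0
g(2) = mex{0} = 1
g(3) = mex{0} = 1
g(4) = mex{0,1} = 2
g(5) = mex{0,1} = 2
g(6) = mex{1,2} = 0
g(7) = mex{1,2} = 0
g(8) = mex{0,2} = 1
g(9) = mex{0,2} = 1
g(10) = mex{0,1} = 2
g(11) = mex{0,1} = 2
So g(11) = 2.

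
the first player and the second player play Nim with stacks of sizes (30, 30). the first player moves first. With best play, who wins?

the second player wins

Bitwise XOR of the heap sizes:
  11110  (30)
  11110  (30)
  -----
  00000  (0)
The nim-sum is 0, so this is a P-position: the player to move is in a losing position under optimal play; the first player is about to move from it and so loses — the second player wins.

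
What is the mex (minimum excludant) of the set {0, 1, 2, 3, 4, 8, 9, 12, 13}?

5

The values 0, 1, 2, 3, 4 are all present; 5 is the first non-negative integer missing from the set.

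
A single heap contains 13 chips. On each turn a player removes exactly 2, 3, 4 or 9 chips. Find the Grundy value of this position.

Compute g(0), g(1), … for moves {2, 3, 4, 9}:
k:     0  1  2  3  4  5  6  7  8  9 10 11 12 13
g(k):  0  0  1  1  2  2  0  0  1  1  2  2  0  0
So g(13) = 0.

0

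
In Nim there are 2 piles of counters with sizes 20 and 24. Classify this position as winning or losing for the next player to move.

Winning position

Nim-sum: 20 ^ 24 = 12.
The nim-sum is 12 ≠ 0, so this is an N-position: the player to move can win.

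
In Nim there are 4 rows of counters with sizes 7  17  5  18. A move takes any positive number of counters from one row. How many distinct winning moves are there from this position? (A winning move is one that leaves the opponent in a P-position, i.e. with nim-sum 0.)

3

Compute the nim-sum pairwise:
7 ^ 17 = 22
22 ^ 5 = 19
19 ^ 18 = 1
The overall nim-sum is X = 1. A row of size p has a winning move iff p XOR X < p (reduce it to p XOR X).
  7: 7 XOR 1 = 6 < 7 — winning move (to 6).
  17: 17 XOR 1 = 16 < 17 — winning move (to 16).
  5: 5 XOR 1 = 4 < 5 — winning move (to 4).
  18: 18 XOR 1 = 19 ≥ 18 — no move.
That gives 3 winning moves.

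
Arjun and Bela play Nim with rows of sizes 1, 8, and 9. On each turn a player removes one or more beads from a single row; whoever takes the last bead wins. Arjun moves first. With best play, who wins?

Bela wins

In binary:
  0001  (1)
  1000  (8)
  1001  (9)
  ----
  0000  (0)
The nim-sum is 0, so this is a P-position: the player to move is in a losing position under optimal play; Arjun is about to move from it and so loses — Bela wins.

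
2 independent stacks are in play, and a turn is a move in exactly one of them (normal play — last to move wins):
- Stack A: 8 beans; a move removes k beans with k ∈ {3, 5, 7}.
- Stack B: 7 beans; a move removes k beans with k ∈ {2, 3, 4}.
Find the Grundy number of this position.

2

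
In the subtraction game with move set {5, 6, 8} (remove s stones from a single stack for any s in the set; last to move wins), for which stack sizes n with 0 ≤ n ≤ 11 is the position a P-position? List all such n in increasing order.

0, 1, 2, 3, 4

Build the Grundy sequence with g(k) = mex{g(k−s) : s ∈ {5, 6, 8}, s ≤ k}:
g(0) = mex{} = 0
g(1) = mex{} = 0
g(2) = mex{} = 0
g(3) = mex{} = 0
g(4) = mex{} = 0
g(5) = mex{0} = 1
g(6) = mex{0} = 1
g(7) = mex{0} = 1
g(8) = mex{0} = 1
g(9) = mex{0} = 1
g(10) = mex{0,1} = 2
g(11) = mex{0,1} = 2
The P-positions (g = 0) in 0..11 are 0, 1, 2, 3, 4.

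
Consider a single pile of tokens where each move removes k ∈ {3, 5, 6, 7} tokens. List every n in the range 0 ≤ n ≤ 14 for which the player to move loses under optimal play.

Compute g(0), g(1), … for moves {3, 5, 6, 7}:
k:     0  1  2  3  4  5  6  7  8  9 10 11 12 13 14
g(k):  0  0  0  1  1  1  2  2  2  3  0  0  0  1  1
The P-positions (g = 0) in 0..14 are 0, 1, 2, 10, 11, 12.

0, 1, 2, 10, 11, 12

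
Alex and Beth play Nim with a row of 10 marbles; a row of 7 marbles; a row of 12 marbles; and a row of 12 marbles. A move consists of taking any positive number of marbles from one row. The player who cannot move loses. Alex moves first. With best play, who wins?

Compute the nim-sum pairwise:
10 ^ 7 = 13
13 ^ 12 = 1
1 ^ 12 = 13
The nim-sum is 13 ≠ 0, so this is an N-position: the player to move can win; Alex has a winning move.

Alex wins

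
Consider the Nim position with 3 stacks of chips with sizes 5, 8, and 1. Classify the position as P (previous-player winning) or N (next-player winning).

Compute the nim-sum pairwise:
5 XOR 8 = 13
13 XOR 1 = 12
The nim-sum is 12 ≠ 0, so this is an N-position: the player to move can win.

N-position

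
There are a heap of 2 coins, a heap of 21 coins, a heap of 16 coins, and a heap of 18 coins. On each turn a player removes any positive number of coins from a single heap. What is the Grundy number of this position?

21

Nim-sum: 2 ⊕ 21 ⊕ 16 ⊕ 18 = 21.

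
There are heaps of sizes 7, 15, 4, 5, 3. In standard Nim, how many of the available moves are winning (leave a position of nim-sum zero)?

1

Nim-sum: 7 ^ 15 ^ 4 ^ 5 ^ 3 = 10.
The overall nim-sum is X = 10. A heap of size p has a winning move iff p XOR X < p (reduce it to p XOR X).
  7: 7 XOR 10 = 13 ≥ 7 — no move.
  15: 15 XOR 10 = 5 < 15 — winning move (to 5).
  4: 4 XOR 10 = 14 ≥ 4 — no move.
  5: 5 XOR 10 = 15 ≥ 5 — no move.
  3: 3 XOR 10 = 9 ≥ 3 — no move.
That gives 1 winning move.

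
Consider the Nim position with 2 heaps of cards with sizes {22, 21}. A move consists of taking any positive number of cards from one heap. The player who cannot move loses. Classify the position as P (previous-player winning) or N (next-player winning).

Compute the nim-sum pairwise:
22 ⊕ 21 = 3
The nim-sum is 3 ≠ 0, so this is an N-position: the player to move can win.

N-position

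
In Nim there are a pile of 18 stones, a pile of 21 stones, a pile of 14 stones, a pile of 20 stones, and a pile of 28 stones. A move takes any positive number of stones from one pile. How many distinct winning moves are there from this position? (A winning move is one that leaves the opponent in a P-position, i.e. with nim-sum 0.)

1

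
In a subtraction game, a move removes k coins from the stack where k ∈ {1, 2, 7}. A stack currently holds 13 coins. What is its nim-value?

Build the Grundy sequence with g(k) = mex{g(k−s) : s ∈ {1, 2, 7}, s ≤ k}:
g(0) = mex{} = 0
g(1) = mex{0} = 1
g(2) = mex{0,1} = 2
g(3) = mex{1,2} = 0
g(4) = mex{0,2} = 1
g(5) = mex{0,1} = 2
g(6) = mex{1,2} = 0
g(7) = mex{0,2} = 1
g(8) = mex{0,1} = 2
g(9) = mex{1,2} = 0
g(10) = mex{0,2} = 1
g(11) = mex{0,1} = 2
g(12) = mex{1,2} = 0
g(13) = mex{0,2} = 1
So g(13) = 1.

1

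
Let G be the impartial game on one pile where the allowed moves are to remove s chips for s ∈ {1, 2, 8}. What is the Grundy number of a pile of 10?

1

Compute g(0), g(1), … for moves {1, 2, 8}:
g(0) = mex{} = 0
g(1) = mex{0} = 1
g(2) = mex{0,1} = 2
g(3) = mex{1,2} = 0
g(4) = mex{0,2} = 1
g(5) = mex{0,1} = 2
g(6) = mex{1,2} = 0
g(7) = mex{0,2} = 1
g(8) = mex{0,1} = 2
g(9) = mex{1,2} = 0
g(10) = mex{0,2} = 1
So g(10) = 1.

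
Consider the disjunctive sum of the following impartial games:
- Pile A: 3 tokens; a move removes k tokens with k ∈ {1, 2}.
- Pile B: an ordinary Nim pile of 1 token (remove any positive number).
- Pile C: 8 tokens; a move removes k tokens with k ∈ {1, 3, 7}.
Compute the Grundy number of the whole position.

For pile A, compute g(0), g(1), … with moves {1, 2}:
g(0) = mex{} = 0
g(1) = mex{0} = 1
g(2) = mex{0,1} = 2
g(3) = mex{1,2} = 0
So g(3) = 0.
Pile B is a plain Nim pile of size 1, so its Grundy value is 1.
Build the Grundy sequence for pile C with g(k) = mex{g(k−s) : s ∈ {1, 3, 7}, s ≤ k}:
k:     0  1  2  3  4  5  6  7  8
g(k):  0  1  0  1  0  1  0  1  0
So g(8) = 0.
The value of a disjunctive sum is the nim-sum of the parts.
Combined value = 0 ⊕ 1 ⊕ 0 = 1.

1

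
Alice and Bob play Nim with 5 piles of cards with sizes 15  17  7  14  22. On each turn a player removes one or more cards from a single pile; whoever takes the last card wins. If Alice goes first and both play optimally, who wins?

Alice wins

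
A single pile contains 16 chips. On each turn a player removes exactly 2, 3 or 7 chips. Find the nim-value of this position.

0

Build the Grundy sequence with g(k) = mex{g(k−s) : s ∈ {2, 3, 7}, s ≤ k}:
k:     0  1  2  3  4  5  6  7  8  9 10 11 12 13 14 15 16
g(k):  0  0  1  1  2  0  0  1  1  2  0  0  1  1  2  0  0
So g(16) = 0.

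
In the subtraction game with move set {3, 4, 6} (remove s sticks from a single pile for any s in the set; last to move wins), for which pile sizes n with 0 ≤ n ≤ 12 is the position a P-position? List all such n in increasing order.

Grundy values for subtraction set {3, 4, 6}:
k:     0  1  2  3  4  5  6  7  8  9 10 11 12
g(k):  0  0  0  1  1  1  2  2  2  0  0  0  1
The P-positions (g = 0) in 0..12 are 0, 1, 2, 9, 10, 11.

0, 1, 2, 9, 10, 11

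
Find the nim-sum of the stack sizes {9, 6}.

15

Write each in binary and XOR column by column:
  1001  (9)
  0110  (6)
  ----
  1111  (15)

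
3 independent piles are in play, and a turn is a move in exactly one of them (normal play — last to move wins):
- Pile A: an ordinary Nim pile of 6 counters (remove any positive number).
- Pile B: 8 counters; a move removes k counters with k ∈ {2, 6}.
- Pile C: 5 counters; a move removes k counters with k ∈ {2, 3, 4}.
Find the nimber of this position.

4

Pile A is a plain Nim pile of size 6, so its Grundy value is 6.
For pile B, compute g(0), g(1), … with moves {2, 6}:
g(0) = mex{} = 0
g(1) = mex{} = 0
g(2) = mex{0} = 1
g(3) = mex{0} = 1
g(4) = mex{1} = 0
g(5) = mex{1} = 0
g(6) = mex{0} = 1
g(7) = mex{0} = 1
g(8) = mex{1} = 0
So g(8) = 0.
For pile C, compute g(0), g(1), … with moves {2, 3, 4}:
g(0) = mex{} = 0
g(1) = mex{} = 0
g(2) = mex{0} = 1
g(3) = mex{0} = 1
g(4) = mex{0,1} = 2
g(5) = mex{0,1} = 2
So g(5) = 2.
By the Sprague-Grundy theorem, the Grundy value of a sum of independent games is the XOR of the component values.
Combined value = 6 XOR 0 XOR 2 = 4.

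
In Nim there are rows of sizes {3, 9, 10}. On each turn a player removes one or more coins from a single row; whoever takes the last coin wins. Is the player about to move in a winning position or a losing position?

Losing position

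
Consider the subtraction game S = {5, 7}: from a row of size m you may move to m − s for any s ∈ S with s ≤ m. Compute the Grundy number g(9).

Build the Grundy sequence with g(k) = mex{g(k−s) : s ∈ {5, 7}, s ≤ k}:
k:     0  1  2  3  4  5  6  7  8  9
g(k):  0  0  0  0  0  1  1  1  1  1
So g(9) = 1.

1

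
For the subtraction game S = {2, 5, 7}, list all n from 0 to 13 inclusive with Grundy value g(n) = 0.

0, 1, 4, 10, 13

Build the Grundy sequence with g(k) = mex{g(k−s) : s ∈ {2, 5, 7}, s ≤ k}:
k:     0  1  2  3  4  5  6  7  8  9 10 11 12 13
g(k):  0  0  1  1  0  2  1  3  2  2  0  3  1  0
The P-positions (g = 0) in 0..13 are 0, 1, 4, 10, 13.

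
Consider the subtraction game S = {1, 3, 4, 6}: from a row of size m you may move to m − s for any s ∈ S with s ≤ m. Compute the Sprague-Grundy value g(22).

1

Grundy values for subtraction set {1, 3, 4, 6}:
k:     0  1  2  3  4  5  6  7  8  9 10 11 12 13 14 15 16 17 18 19 20 21 22
g(k):  0  1  0  1  2  3  2  0  1  0  1  2  3  2  0  1  0  1  2  3  2  0  1
So g(22) = 1.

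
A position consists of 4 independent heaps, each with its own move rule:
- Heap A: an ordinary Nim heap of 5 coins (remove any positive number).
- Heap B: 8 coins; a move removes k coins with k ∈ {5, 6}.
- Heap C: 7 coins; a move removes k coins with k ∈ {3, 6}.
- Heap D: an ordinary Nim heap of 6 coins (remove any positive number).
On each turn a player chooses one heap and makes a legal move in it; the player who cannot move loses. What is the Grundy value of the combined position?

Heap A is a plain Nim heap of size 5, so its Grundy value is 5.
Grundy values for heap B (subtraction set {5, 6}):
k:     0  1  2  3  4  5  6  7  8
g(k):  0  0  0  0  0  1  1  1  1
So g(8) = 1.
Grundy values for heap C (subtraction set {3, 6}):
g(0) = mex{} = 0
g(1) = mex{} = 0
g(2) = mex{} = 0
g(3) = mex{0} = 1
g(4) = mex{0} = 1
g(5) = mex{0} = 1
g(6) = mex{0,1} = 2
g(7) = mex{0,1} = 2
So g(7) = 2.
Heap D is a plain Nim heap of size 6, so its Grundy value is 6.
The value of a disjunctive sum is the nim-sum of the parts.
Combined value = 5 XOR 1 XOR 2 XOR 6 = 0.

0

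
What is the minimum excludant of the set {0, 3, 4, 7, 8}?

1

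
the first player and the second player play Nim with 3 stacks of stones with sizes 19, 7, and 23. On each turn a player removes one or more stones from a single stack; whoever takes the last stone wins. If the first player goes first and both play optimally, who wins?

the first player wins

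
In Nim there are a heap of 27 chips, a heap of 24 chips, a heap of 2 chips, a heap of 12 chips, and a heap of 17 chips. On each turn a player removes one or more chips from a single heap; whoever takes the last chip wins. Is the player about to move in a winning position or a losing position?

In binary:
  11011  (27)
  11000  (24)
  00010  (2)
  01100  (12)
  10001  (17)
  -----
  11100  (28)
The nim-sum is 28 ≠ 0, so this is an N-position: the player to move can win.

Winning position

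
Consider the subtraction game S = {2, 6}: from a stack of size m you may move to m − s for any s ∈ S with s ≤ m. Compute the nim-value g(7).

Compute g(0), g(1), … for moves {2, 6}:
k:     0  1  2  3  4  5  6  7
g(k):  0  0  1  1  0  0  1  1
So g(7) = 1.

1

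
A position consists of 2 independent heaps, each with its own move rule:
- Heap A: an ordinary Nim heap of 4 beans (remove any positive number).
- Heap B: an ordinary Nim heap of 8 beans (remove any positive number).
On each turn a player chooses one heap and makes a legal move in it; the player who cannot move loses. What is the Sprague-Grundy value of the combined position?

Heap A is a plain Nim heap of size 4, so its Grundy value is 4.
Heap B is a plain Nim heap of size 8, so its Grundy value is 8.
By the Sprague-Grundy theorem, the Grundy value of a sum of independent games is the XOR of the component values.
Combined value = 4 ⊕ 8 = 12.

12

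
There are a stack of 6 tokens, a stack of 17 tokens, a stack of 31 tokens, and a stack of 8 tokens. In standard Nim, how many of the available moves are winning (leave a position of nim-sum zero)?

Write each in binary and XOR column by column:
  00110  (6)
  10001  (17)
  11111  (31)
  01000  (8)
  -----
  00000  (0)
The nim-sum is already 0, so every move leaves a nonzero nim-sum — there are no winning moves.

0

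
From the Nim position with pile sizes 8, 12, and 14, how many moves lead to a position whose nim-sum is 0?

3

Compute the nim-sum pairwise:
8 ⊕ 12 = 4
4 ⊕ 14 = 10
The overall nim-sum is X = 10. A pile of size p has a winning move iff p XOR X < p (reduce it to p XOR X).
  8: 8 XOR 10 = 2 < 8 — winning move (to 2).
  12: 12 XOR 10 = 6 < 12 — winning move (to 6).
  14: 14 XOR 10 = 4 < 14 — winning move (to 4).
That gives 3 winning moves.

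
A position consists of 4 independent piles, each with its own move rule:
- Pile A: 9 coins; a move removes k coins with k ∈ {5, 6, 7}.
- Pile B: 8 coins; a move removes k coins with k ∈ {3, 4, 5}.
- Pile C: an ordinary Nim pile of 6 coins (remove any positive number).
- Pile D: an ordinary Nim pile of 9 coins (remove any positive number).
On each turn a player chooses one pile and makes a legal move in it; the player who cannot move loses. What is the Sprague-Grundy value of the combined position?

14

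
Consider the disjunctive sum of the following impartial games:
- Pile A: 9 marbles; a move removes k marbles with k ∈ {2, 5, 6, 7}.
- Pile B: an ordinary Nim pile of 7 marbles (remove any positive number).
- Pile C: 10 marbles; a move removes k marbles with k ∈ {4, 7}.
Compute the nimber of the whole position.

Grundy values for pile A (subtraction set {2, 5, 6, 7}):
k:     0  1  2  3  4  5  6  7  8  9
g(k):  0  0  1  1  0  2  1  3  2  2
So g(9) = 2.
Pile B is a plain Nim pile of size 7, so its Grundy value is 7.
Grundy values for pile C (subtraction set {4, 7}):
g(0) = mex{} = 0
g(1) = mex{} = 0
g(2) = mex{} = 0
g(3) = mex{} = 0
g(4) = mex{0} = 1
g(5) = mex{0} = 1
g(6) = mex{0} = 1
g(7) = mex{0} = 1
g(8) = mex{0,1} = 2
g(9) = mex{0,1} = 2
g(10) = mex{0,1} = 2
So g(10) = 2.
The value of a disjunctive sum is the nim-sum of the parts.
Combined value = 2 XOR 7 XOR 2 = 7.

7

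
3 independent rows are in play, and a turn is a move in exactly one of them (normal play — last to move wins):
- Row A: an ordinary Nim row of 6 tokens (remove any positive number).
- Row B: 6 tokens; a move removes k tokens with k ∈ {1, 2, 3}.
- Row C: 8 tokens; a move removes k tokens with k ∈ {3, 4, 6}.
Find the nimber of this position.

6

Row A is a plain Nim row of size 6, so its Grundy value is 6.
For row B, compute g(0), g(1), … with moves {1, 2, 3}:
g(0) = mex{} = 0
g(1) = mex{0} = 1
g(2) = mex{0,1} = 2
g(3) = mex{0,1,2} = 3
g(4) = mex{1,2,3} = 0
g(5) = mex{0,2,3} = 1
g(6) = mex{0,1,3} = 2
So g(6) = 2.
Build the Grundy sequence for row C with g(k) = mex{g(k−s) : s ∈ {3, 4, 6}, s ≤ k}:
g(0) = mex{} = 0
g(1) = mex{} = 0
g(2) = mex{} = 0
g(3) = mex{0} = 1
g(4) = mex{0} = 1
g(5) = mex{0} = 1
g(6) = mex{0,1} = 2
g(7) = mex{0,1} = 2
g(8) = mex{0,1} = 2
So g(8) = 2.
The value of a disjunctive sum is the nim-sum of the parts.
Combined value = 6 XOR 2 XOR 2 = 6.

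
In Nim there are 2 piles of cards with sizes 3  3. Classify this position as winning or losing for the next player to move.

Losing position

Nim-sum: 3 ^ 3 = 0.
The nim-sum is 0, so this is a P-position: the player to move is in a losing position under optimal play.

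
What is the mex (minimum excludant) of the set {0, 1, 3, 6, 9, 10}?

2

The values 0, 1 are all present; 2 is the first non-negative integer missing from the set.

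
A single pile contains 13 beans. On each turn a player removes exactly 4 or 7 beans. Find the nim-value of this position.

Compute g(0), g(1), … for moves {4, 7}:
k:     0  1  2  3  4  5  6  7  8  9 10 11 12 13
g(k):  0  0  0  0  1  1  1  1  2  2  2  0  0  0
So g(13) = 0.

0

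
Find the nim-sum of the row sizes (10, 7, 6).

11

Compute the nim-sum pairwise:
10 ⊕ 7 = 13
13 ⊕ 6 = 11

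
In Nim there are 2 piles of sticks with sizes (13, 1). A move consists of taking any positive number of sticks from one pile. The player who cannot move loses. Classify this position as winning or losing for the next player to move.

Nim-sum: 13 ^ 1 = 12.
The nim-sum is 12 ≠ 0, so this is an N-position: the player to move can win.

Winning position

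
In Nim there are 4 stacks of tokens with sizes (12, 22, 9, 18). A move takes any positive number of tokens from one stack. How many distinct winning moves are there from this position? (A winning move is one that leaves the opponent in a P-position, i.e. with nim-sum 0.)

1

Nim-sum: 12 ⊕ 22 ⊕ 9 ⊕ 18 = 1.
The overall nim-sum is X = 1. A stack of size p has a winning move iff p XOR X < p (reduce it to p XOR X).
  12: 12 XOR 1 = 13 ≥ 12 — no move.
  22: 22 XOR 1 = 23 ≥ 22 — no move.
  9: 9 XOR 1 = 8 < 9 — winning move (to 8).
  18: 18 XOR 1 = 19 ≥ 18 — no move.
That gives 1 winning move.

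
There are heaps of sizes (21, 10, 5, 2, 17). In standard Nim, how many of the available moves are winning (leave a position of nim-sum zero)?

Write each in binary and XOR column by column:
  10101  (21)
  01010  (10)
  00101  (5)
  00010  (2)
  10001  (17)
  -----
  01001  (9)
The overall nim-sum is X = 9. A heap of size p has a winning move iff p XOR X < p (reduce it to p XOR X).
  21: 21 XOR 9 = 28 ≥ 21 — no move.
  10: 10 XOR 9 = 3 < 10 — winning move (to 3).
  5: 5 XOR 9 = 12 ≥ 5 — no move.
  2: 2 XOR 9 = 11 ≥ 2 — no move.
  17: 17 XOR 9 = 24 ≥ 17 — no move.
That gives 1 winning move.

1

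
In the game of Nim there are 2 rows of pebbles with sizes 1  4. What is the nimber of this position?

Write each in binary and XOR column by column:
  001  (1)
  100  (4)
  ---
  101  (5)

5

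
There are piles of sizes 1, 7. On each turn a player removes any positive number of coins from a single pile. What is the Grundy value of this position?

6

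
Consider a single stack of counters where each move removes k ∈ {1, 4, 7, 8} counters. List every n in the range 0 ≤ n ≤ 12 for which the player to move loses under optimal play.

0, 2, 5, 11

Build the Grundy sequence with g(k) = mex{g(k−s) : s ∈ {1, 4, 7, 8}, s ≤ k}:
g(0) = mex{} = 0
g(1) = mex{0} = 1
g(2) = mex{1} = 0
g(3) = mex{0} = 1
g(4) = mex{0,1} = 2
g(5) = mex{1,2} = 0
g(6) = mex{0} = 1
g(7) = mex{0,1} = 2
g(8) = mex{0,1,2} = 3
g(9) = mex{0,1,3} = 2
g(10) = mex{0,1,2} = 3
g(11) = mex{1,2,3} = 0
g(12) = mex{0,2,3} = 1
The P-positions (g = 0) in 0..12 are 0, 2, 5, 11.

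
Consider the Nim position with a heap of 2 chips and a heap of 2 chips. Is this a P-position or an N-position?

P-position

Nim-sum: 2 ^ 2 = 0.
The nim-sum is 0, so this is a P-position: the player to move is in a losing position under optimal play.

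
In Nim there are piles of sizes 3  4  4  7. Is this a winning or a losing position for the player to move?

Winning position

Compute the nim-sum pairwise:
3 XOR 4 = 7
7 XOR 4 = 3
3 XOR 7 = 4
The nim-sum is 4 ≠ 0, so this is an N-position: the player to move can win.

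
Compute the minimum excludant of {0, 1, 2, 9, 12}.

The values 0, 1, 2 are all present; 3 is the first non-negative integer missing from the set.

3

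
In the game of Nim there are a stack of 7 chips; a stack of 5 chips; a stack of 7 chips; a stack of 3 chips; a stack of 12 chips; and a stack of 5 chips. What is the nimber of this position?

15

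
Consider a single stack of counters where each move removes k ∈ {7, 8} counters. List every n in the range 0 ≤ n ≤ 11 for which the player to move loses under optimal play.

Grundy values for subtraction set {7, 8}:
g(0) = mex{} = 0
g(1) = mex{} = 0
g(2) = mex{} = 0
g(3) = mex{} = 0
g(4) = mex{} = 0
g(5) = mex{} = 0
g(6) = mex{} = 0
g(7) = mex{0} = 1
g(8) = mex{0} = 1
g(9) = mex{0} = 1
g(10) = mex{0} = 1
g(11) = mex{0} = 1
The P-positions (g = 0) in 0..11 are 0, 1, 2, 3, 4, 5, 6.

0, 1, 2, 3, 4, 5, 6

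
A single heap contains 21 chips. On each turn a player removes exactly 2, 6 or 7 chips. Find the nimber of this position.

Build the Grundy sequence with g(k) = mex{g(k−s) : s ∈ {2, 6, 7}, s ≤ k}:
k:     0  1  2  3  4  5  6  7  8  9 10 11 12 13 14 15 16 17 18 19 20 21
g(k):  0  0  1  1  0  0  1  1  2  0  3  1  2  0  0  1  1  0  0  1  1  2
So g(21) = 2.

2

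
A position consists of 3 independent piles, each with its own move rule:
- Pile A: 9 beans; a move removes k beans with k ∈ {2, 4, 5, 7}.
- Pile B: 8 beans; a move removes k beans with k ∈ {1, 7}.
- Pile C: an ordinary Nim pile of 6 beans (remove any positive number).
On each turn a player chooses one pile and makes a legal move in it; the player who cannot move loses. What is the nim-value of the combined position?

Grundy values for pile A (subtraction set {2, 4, 5, 7}):
k:     0  1  2  3  4  5  6  7  8  9
g(k):  0  0  1  1  2  2  3  3  4  0
So g(9) = 0.
Grundy values for pile B (subtraction set {1, 7}):
g(0) = mex{} = 0
g(1) = mex{0} = 1
g(2) = mex{1} = 0
g(3) = mex{0} = 1
g(4) = mex{1} = 0
g(5) = mex{0} = 1
g(6) = mex{1} = 0
g(7) = mex{0} = 1
g(8) = mex{1} = 0
So g(8) = 0.
Pile C is a plain Nim pile of size 6, so its Grundy value is 6.
The value of a disjunctive sum is the nim-sum of the parts.
Combined value = 0 XOR 0 XOR 6 = 6.

6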